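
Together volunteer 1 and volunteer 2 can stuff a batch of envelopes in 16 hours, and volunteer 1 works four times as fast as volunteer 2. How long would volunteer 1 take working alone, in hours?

Let volunteer 2's rate be r; then volunteer 1's rate is 4r, so together (4 + 1)r = 5r = 1/16.
Thus r = 1/80 per hour.
Volunteer 2 alone: 80 hours; volunteer 1 alone: 20 hours.

20 hours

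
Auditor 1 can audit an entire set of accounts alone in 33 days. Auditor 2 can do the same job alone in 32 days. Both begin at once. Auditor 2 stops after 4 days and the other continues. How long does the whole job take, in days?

In the first 4 days the combined rate is 65/1056, so 65/264 of the job is done, leaving 199/264.
After auditor 2 leaves the rate is 1/33 per day; the remaining 199/264 takes 199/8 days.
Total = 4 + 199/8 = 231/8 days.

231/8 days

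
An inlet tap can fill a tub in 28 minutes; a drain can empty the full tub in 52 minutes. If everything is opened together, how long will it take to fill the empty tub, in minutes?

Net rate = 1/28 − 1/52 = (13 − 7)/364 = 6/364 = 3/182 per minute.
Filling time = 1 ÷ (3/182) = 182/3 minutes.

182/3 minutes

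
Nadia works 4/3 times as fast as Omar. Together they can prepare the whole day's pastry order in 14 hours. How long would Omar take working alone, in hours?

Let Omar's rate be r; then Nadia's rate is (4/3)r, so together (4/3 + 1)r = (7/3)r = 1/14.
Thus r = 3/98 per hour.
Omar alone: 98/3 hours; Nadia alone: 49/2 hours.

98/3 hours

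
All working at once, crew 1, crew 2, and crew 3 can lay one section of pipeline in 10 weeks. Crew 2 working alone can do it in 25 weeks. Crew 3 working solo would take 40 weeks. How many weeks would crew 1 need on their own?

200/7 weeks

Combined rate is 1/10 per week.
Known contribution: 1/25 + 1/40 = (8 + 5)/200 = 13/200 per week.
So crew 1's rate is 1/10 − 13/200 = 7/200, meaning 200/7 weeks alone.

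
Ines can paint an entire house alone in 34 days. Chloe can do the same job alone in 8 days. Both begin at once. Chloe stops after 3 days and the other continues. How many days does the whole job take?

In the first 3 days the combined rate is 21/136, so 63/136 of the job is done, leaving 73/136.
After Chloe leaves the rate is 1/34 per day; the remaining 73/136 takes 73/4 days.
Total = 3 + 73/4 = 85/4 days.

85/4 days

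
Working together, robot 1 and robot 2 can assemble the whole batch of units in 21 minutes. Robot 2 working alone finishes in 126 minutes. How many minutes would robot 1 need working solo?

126/5 minutes

Combined rate is 1/21 per minute.
Known contribution: 1/126 per minute.
So robot 1's rate is 1/21 − 1/126 = 5/126, meaning 126/5 minutes alone.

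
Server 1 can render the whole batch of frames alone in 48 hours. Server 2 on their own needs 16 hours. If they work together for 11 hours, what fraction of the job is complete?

11/12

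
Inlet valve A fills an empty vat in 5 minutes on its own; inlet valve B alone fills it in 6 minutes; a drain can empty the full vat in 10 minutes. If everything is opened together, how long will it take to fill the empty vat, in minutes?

15/4 minutes

Net rate = 1/5 + 1/6 − 1/10 = (6 + 5 − 3)/30 = 8/30 = 4/15 per minute.
Filling time = 1 ÷ (4/15) = 15/4 minutes.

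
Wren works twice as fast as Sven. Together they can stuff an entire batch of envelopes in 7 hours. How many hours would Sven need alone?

21 hours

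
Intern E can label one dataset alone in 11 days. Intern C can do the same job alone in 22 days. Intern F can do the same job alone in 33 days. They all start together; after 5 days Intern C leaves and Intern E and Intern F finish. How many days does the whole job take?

51/8 days

In the first 5 days the combined rate is 1/6, so 5/6 of the job is done, leaving 1/6.
After Intern C leaves the rate is 4/33 per day; the remaining 1/6 takes 11/8 days.
Total = 5 + 11/8 = 51/8 days.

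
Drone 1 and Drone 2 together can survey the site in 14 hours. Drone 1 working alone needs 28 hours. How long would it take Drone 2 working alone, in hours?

28 hours

Combined rate is 1/14 per hour.
Known contribution: 1/28 per hour.
So Drone 2's rate is 1/14 − 1/28 = 1/28, meaning 28 hours alone.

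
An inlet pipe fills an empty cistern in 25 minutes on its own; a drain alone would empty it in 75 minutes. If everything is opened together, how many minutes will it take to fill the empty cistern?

Net rate = 1/25 − 1/75 = (3 − 1)/75 = 2/75 per minute.
Filling time = 1 ÷ (2/75) = 75/2 minutes.

75/2 minutes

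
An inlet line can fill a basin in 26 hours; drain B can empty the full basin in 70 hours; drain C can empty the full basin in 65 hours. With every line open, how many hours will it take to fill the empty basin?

Net rate = 1/26 − 1/70 − 1/65 = (35 − 13 − 14)/910 = 8/910 = 4/455 per hour.
Filling time = 1 ÷ (4/455) = 455/4 hours.

455/4 hours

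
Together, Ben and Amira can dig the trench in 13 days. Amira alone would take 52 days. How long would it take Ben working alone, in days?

Combined rate is 1/13 per day.
Known contribution: 1/52 per day.
So Ben's rate is 1/13 − 1/52 = 3/52, meaning 52/3 days alone.

52/3 days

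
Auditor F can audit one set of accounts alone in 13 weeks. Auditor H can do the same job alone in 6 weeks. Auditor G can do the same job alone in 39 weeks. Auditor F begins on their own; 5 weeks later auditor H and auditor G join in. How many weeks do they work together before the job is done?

In the first 5 weeks auditor F alone does 5/13 of the job, leaving 8/13.
Once everyone is working, combined rate: 1/13 + 1/6 + 1/39 = (6 + 13 + 2)/78 = 21/78 = 7/26 per week.
Remaining 8/13 at 7/26 per week takes 16/7 weeks.

16/7 weeks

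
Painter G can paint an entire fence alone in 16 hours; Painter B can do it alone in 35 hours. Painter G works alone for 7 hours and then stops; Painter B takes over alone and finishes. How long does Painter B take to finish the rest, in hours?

315/16 hours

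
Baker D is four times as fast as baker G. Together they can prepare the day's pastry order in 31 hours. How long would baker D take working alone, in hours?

155/4 hours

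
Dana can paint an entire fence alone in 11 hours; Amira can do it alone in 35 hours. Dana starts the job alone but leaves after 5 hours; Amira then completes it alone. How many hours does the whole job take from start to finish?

265/11 hours

In 5 hours Dana does 5/11 of the job, leaving 6/11.
Amira works at 1/35 per hour, so finishing takes 6/11 ÷ 1/35 = 210/11 hours.
Total time = 5 + 210/11 = 265/11 hours.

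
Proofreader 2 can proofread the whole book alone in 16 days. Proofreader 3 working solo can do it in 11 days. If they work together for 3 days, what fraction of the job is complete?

Combined rate: 1/16 + 1/11 = (11 + 16)/176 = 27/176 per day.
In 3 days they complete 3·27/176 = 81/176 of the job.

81/176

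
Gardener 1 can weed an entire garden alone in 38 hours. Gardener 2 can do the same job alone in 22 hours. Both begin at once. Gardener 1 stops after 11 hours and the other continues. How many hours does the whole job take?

In the first 11 hours the combined rate is 15/209, so 15/19 of the job is done, leaving 4/19.
After Gardener 1 leaves the rate is 1/22 per hour; the remaining 4/19 takes 88/19 hours.
Total = 11 + 88/19 = 297/19 hours.

297/19 hours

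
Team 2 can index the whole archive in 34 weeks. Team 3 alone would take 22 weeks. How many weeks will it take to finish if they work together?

With two workers the combined time is the product over the sum: 34·22/(34+22) = 748/56 = 187/14 weeks.

187/14 weeks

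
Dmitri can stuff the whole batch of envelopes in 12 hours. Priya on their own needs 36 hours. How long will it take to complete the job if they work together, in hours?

9 hours

Combined rate: 1/12 + 1/36 = (3 + 1)/36 = 4/36 = 1/9 per hour.
Time = 1 ÷ (1/9) = 9 hours.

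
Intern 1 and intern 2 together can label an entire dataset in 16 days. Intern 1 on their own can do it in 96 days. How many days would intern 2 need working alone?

Combined rate is 1/16 per day.
Known contribution: 1/96 per day.
So intern 2's rate is 1/16 − 1/96 = 5/96, meaning 96/5 days alone.

96/5 days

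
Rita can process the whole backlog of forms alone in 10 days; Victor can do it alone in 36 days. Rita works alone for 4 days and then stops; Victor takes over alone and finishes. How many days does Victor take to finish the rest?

In 4 days Rita does 4/10 = 2/5 of the job, leaving 3/5.
Victor works at 1/36 per day, so finishing takes 3/5 ÷ 1/36 = 108/5 days.

108/5 days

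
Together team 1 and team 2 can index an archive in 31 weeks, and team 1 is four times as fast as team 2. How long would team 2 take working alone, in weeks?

Let team 2's rate be r; then team 1's rate is 4r, so together (4 + 1)r = 5r = 1/31.
Thus r = 1/155 per week.
Team 2 alone: 155 weeks; team 1 alone: 155/4 weeks.

155 weeks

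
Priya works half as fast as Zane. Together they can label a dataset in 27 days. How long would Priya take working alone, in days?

81 days

Let Zane's rate be r; then Priya's rate is (1/2)r, so together (1/2 + 1)r = (3/2)r = 1/27.
Thus r = 2/81 per day.
Zane alone: 81/2 days; Priya alone: 81 days.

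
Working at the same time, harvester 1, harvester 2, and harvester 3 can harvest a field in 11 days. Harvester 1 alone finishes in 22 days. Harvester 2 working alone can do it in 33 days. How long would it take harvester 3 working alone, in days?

66 days

Combined rate is 1/11 per day.
Known contribution: 1/22 + 1/33 = (3 + 2)/66 = 5/66 per day.
So harvester 3's rate is 1/11 − 5/66 = 1/66, meaning 66 days alone.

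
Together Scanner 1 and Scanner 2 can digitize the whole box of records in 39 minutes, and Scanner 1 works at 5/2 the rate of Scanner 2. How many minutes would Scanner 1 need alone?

Let Scanner 2's rate be r; then Scanner 1's rate is (5/2)r, so together (5/2 + 1)r = (7/2)r = 1/39.
Thus r = 2/273 per minute.
Scanner 2 alone: 273/2 minutes; Scanner 1 alone: 273/5 minutes.

273/5 minutes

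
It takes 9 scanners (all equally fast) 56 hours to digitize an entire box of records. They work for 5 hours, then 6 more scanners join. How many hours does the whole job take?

178/5 hours

One scanner does 1/504 of the job per hour.
After 5 hours with 9 scanners, 5/56 is done (51/56 left).
With 15 scanners the rate is 15/504 = 5/168, so the rest takes 51/56 ÷ 5/168 = 153/5 hours.
Total = 5 + 153/5 = 178/5 hours.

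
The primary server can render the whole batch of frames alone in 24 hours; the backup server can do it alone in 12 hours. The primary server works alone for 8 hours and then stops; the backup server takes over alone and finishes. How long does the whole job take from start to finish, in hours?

In 8 hours the primary server does 8/24 = 1/3 of the job, leaving 2/3.
The backup server works at 1/12 per hour, so finishing takes 2/3 ÷ 1/12 = 8 hours.
Total time = 8 + 8 = 16 hours.

16 hours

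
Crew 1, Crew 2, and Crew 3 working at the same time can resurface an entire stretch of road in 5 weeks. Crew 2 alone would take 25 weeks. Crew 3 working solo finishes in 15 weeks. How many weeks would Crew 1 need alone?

Combined rate is 1/5 per week.
Known contribution: 1/25 + 1/15 = (3 + 5)/75 = 8/75 per week.
So Crew 1's rate is 1/5 − 8/75 = 7/75, meaning 75/7 weeks alone.

75/7 weeks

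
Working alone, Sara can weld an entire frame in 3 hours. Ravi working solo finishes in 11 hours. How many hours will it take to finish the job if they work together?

With two workers the combined time is the product over the sum: 3·11/(3+11) = 33/14 hours.

33/14 hours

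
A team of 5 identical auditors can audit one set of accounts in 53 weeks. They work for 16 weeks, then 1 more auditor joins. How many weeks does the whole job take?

281/6 weeks

One auditor does 1/265 of the job per week.
After 16 weeks with 5 auditors, 16/53 is done (37/53 left).
With 6 auditors the rate is 6/265, so the rest takes 37/53 ÷ 6/265 = 185/6 weeks.
Total = 16 + 185/6 = 281/6 weeks.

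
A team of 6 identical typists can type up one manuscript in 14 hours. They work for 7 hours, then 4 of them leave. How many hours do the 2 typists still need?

One typist does 1/84 of the job per hour.
After 7 hours with 6 typists, 1/2 is done (1/2 left).
With 2 typists the rate is 2/84 = 1/42, so the rest takes 1/2 ÷ 1/42 = 21 hours.

21 hours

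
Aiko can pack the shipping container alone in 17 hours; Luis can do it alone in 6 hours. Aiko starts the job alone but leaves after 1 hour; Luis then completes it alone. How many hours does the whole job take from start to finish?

113/17 hours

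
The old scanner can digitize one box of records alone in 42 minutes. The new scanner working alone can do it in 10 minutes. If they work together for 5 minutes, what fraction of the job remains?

8/21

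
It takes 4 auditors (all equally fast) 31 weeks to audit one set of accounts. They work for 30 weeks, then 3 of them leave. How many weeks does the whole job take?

34 weeks

One auditor does 1/124 of the job per week.
After 30 weeks with 4 auditors, 30/31 is done (1/31 left).
With 1 auditor the rate is 1/124, so the rest takes 1/31 ÷ 1/124 = 4 weeks.
Total = 30 + 4 = 34 weeks.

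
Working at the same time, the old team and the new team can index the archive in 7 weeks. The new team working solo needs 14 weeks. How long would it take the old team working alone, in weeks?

Combined rate is 1/7 per week.
Known contribution: 1/14 per week.
So the old team's rate is 1/7 − 1/14 = 1/14, meaning 14 weeks alone.

14 weeks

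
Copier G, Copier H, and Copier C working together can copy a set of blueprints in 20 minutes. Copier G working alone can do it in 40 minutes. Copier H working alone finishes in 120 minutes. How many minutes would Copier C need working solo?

Combined rate is 1/20 per minute.
Known contribution: 1/40 + 1/120 = (3 + 1)/120 = 4/120 = 1/30 per minute.
So Copier C's rate is 1/20 − 1/30 = 1/60, meaning 60 minutes alone.

60 minutes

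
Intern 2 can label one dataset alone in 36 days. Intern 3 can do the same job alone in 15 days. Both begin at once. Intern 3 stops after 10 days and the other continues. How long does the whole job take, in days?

12 days

In the first 10 days the combined rate is 17/180, so 17/18 of the job is done, leaving 1/18.
After intern 3 leaves the rate is 1/36 per day; the remaining 1/18 takes 2 days.
Total = 10 + 2 = 12 days.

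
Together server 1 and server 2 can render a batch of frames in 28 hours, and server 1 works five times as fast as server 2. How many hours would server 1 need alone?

Let server 2's rate be r; then server 1's rate is 5r, so together (5 + 1)r = 6r = 1/28.
Thus r = 1/168 per hour.
Server 2 alone: 168 hours; server 1 alone: 168/5 hours.

168/5 hours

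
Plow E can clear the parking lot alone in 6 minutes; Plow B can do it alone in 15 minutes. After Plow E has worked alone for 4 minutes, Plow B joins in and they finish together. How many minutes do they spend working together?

10/7 minutes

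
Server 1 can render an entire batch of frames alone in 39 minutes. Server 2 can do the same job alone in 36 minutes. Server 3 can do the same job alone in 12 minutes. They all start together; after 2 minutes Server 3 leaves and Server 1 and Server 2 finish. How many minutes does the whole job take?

78/5 minutes

In the first 2 minutes the combined rate is 16/117, so 32/117 of the job is done, leaving 85/117.
After Server 3 leaves the rate is 25/468 per minute; the remaining 85/117 takes 68/5 minutes.
Total = 2 + 68/5 = 78/5 minutes.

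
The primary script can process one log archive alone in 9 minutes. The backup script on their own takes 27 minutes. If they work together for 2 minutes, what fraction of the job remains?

Combined rate: 1/9 + 1/27 = (3 + 1)/27 = 4/27 per minute.
In 2 minutes they complete 2·4/27 = 8/27 of the job.
So 19/27 remains.

19/27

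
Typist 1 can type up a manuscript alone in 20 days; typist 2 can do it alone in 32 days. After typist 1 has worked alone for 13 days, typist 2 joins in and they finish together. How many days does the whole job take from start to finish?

225/13 days

In 13 days typist 1 does 13/20 of the job, leaving 7/20.
Typist 1 and typist 2 together work at 13/160 per day, so finishing takes 7/20 ÷ 13/160 = 56/13 days.
Total time = 13 + 56/13 = 225/13 days.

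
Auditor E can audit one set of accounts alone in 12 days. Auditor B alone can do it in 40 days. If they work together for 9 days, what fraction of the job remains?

Combined rate: 1/12 + 1/40 = (10 + 3)/120 = 13/120 per day.
In 9 days they complete 9·13/120 = 39/40 of the job.
So 1/40 remains.

1/40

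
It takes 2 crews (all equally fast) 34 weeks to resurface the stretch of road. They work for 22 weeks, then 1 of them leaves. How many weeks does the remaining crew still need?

One crew does 1/68 of the job per week.
After 22 weeks with 2 crews, 11/17 is done (6/17 left).
With 1 crew the rate is 1/68, so the rest takes 6/17 ÷ 1/68 = 24 weeks.

24 weeks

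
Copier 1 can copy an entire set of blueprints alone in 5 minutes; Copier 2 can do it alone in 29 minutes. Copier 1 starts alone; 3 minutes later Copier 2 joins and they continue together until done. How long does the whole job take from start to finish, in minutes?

80/17 minutes

In 3 minutes Copier 1 does 3/5 of the job, leaving 2/5.
Copier 1 and Copier 2 together work at 34/145 per minute, so finishing takes 2/5 ÷ 34/145 = 29/17 minutes.
Total time = 3 + 29/17 = 80/17 minutes.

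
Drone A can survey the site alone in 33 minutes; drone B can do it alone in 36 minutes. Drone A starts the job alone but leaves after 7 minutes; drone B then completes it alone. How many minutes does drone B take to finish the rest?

In 7 minutes drone A does 7/33 of the job, leaving 26/33.
Drone B works at 1/36 per minute, so finishing takes 26/33 ÷ 1/36 = 312/11 minutes.

312/11 minutes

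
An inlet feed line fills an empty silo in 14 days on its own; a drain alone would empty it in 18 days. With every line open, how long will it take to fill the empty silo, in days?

Net rate = 1/14 − 1/18 = (9 − 7)/126 = 2/126 = 1/63 per day.
Filling time = 1 ÷ (1/63) = 63 days.

63 days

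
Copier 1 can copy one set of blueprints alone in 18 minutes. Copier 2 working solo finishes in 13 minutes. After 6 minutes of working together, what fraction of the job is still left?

8/39

Combined rate: 1/18 + 1/13 = (13 + 18)/234 = 31/234 per minute.
In 6 minutes they complete 6·31/234 = 31/39 of the job.
So 8/39 remains.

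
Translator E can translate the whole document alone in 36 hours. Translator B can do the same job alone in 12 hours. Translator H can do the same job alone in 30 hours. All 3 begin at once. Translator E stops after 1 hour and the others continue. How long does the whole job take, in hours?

In the first 1 hour the combined rate is 13/90, so 13/90 of the job is done, leaving 77/90.
After Translator E leaves the rate is 7/60 per hour; the remaining 77/90 takes 22/3 hours.
Total = 1 + 22/3 = 25/3 hours.

25/3 hours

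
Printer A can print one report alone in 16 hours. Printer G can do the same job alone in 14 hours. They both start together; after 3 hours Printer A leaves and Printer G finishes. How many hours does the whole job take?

In the first 3 hours the combined rate is 15/112, so 45/112 of the job is done, leaving 67/112.
After Printer A leaves the rate is 1/14 per hour; the remaining 67/112 takes 67/8 hours.
Total = 3 + 67/8 = 91/8 hours.

91/8 hours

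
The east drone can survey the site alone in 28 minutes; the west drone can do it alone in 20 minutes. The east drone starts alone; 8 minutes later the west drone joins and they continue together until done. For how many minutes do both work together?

In 8 minutes the east drone does 8/28 = 2/7 of the job, leaving 5/7.
The east drone and the west drone together work at 3/35 per minute, so finishing takes 5/7 ÷ 3/35 = 25/3 minutes.

25/3 minutes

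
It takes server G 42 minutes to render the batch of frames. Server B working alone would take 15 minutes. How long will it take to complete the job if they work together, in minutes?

210/19 minutes

Combined rate: 1/42 + 1/15 = (5 + 14)/210 = 19/210 per minute.
Time = 1 ÷ (19/210) = 210/19 minutes.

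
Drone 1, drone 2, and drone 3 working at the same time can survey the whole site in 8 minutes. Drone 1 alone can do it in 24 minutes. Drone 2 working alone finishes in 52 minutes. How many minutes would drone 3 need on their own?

78/5 minutes

Combined rate is 1/8 per minute.
Known contribution: 1/24 + 1/52 = (13 + 6)/312 = 19/312 per minute.
So drone 3's rate is 1/8 − 19/312 = 5/78, meaning 78/5 minutes alone.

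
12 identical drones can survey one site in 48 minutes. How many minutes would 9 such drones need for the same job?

64 minutes

Total work is 12·48 = 576 drone-minutes.
With 9 drones: 576/9 = 64 minutes.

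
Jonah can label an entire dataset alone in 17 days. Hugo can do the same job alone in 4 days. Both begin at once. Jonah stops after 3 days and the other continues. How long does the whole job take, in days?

In the first 3 days the combined rate is 21/68, so 63/68 of the job is done, leaving 5/68.
After Jonah leaves the rate is 1/4 per day; the remaining 5/68 takes 5/17 days.
Total = 3 + 5/17 = 56/17 days.

56/17 days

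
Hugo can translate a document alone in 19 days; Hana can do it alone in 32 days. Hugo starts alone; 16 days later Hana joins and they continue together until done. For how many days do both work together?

32/17 days

In 16 days Hugo does 16/19 of the job, leaving 3/19.
Hugo and Hana together work at 51/608 per day, so finishing takes 3/19 ÷ 51/608 = 32/17 days.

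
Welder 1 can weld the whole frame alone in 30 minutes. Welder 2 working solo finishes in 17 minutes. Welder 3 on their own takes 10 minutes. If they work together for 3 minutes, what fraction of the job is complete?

Combined rate: 1/30 + 1/17 + 1/10 = (17 + 30 + 51)/510 = 98/510 = 49/255 per minute.
In 3 minutes they complete 3·49/255 = 49/85 of the job.

49/85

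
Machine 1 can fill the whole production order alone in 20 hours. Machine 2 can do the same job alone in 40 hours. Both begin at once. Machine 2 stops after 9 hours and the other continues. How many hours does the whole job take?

In the first 9 hours the combined rate is 3/40, so 27/40 of the job is done, leaving 13/40.
After machine 2 leaves the rate is 1/20 per hour; the remaining 13/40 takes 13/2 hours.
Total = 9 + 13/2 = 31/2 hours.

31/2 hours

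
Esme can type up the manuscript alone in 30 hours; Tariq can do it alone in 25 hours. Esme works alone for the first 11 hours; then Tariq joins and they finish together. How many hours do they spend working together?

In 11 hours Esme does 11/30 of the job, leaving 19/30.
Esme and Tariq together work at 11/150 per hour, so finishing takes 19/30 ÷ 11/150 = 95/11 hours.

95/11 hours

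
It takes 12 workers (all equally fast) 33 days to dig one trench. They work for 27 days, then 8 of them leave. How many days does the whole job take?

One worker does 1/396 of the job per day.
After 27 days with 12 workers, 9/11 is done (2/11 left).
With 4 workers the rate is 4/396 = 1/99, so the rest takes 2/11 ÷ 1/99 = 18 days.
Total = 27 + 18 = 45 days.

45 days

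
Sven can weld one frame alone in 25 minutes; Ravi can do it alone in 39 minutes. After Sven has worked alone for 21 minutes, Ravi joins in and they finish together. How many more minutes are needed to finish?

In 21 minutes Sven does 21/25 of the job, leaving 4/25.
Sven and Ravi together work at 64/975 per minute, so finishing takes 4/25 ÷ 64/975 = 39/16 minutes.

39/16 minutes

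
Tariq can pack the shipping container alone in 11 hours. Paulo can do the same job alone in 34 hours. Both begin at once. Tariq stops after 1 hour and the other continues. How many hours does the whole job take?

In the first 1 hour the combined rate is 45/374, so 45/374 of the job is done, leaving 329/374.
After Tariq leaves the rate is 1/34 per hour; the remaining 329/374 takes 329/11 hours.
Total = 1 + 329/11 = 340/11 hours.

340/11 hours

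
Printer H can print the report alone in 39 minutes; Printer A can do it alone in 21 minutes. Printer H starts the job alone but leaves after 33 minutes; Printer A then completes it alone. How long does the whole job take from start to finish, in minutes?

471/13 minutes

In 33 minutes Printer H does 33/39 = 11/13 of the job, leaving 2/13.
Printer A works at 1/21 per minute, so finishing takes 2/13 ÷ 1/21 = 42/13 minutes.
Total time = 33 + 42/13 = 471/13 minutes.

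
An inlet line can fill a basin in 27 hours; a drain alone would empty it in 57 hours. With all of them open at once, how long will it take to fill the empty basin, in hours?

513/10 hours

Net rate = 1/27 − 1/57 = (19 − 9)/513 = 10/513 per hour.
Filling time = 1 ÷ (10/513) = 513/10 hours.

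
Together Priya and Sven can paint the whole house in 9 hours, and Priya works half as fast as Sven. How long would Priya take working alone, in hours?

27 hours

Let Sven's rate be r; then Priya's rate is (1/2)r, so together (1/2 + 1)r = (3/2)r = 1/9.
Thus r = 2/27 per hour.
Sven alone: 27/2 hours; Priya alone: 27 hours.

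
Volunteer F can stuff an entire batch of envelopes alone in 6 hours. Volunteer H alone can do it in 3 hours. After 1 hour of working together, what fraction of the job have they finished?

Combined rate: 1/6 + 1/3 = (1 + 2)/6 = 3/6 = 1/2 per hour.
In 1 hour they complete 1·1/2 = 1/2 of the job.

1/2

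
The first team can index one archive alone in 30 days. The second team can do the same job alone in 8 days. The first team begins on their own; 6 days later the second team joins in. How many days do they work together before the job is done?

In the first 6 days the first team alone does 6/30 = 1/5 of the job, leaving 4/5.
Once everyone is working, combined rate: 1/30 + 1/8 = (4 + 15)/120 = 19/120 per day.
Remaining 4/5 at 19/120 per day takes 96/19 days.

96/19 days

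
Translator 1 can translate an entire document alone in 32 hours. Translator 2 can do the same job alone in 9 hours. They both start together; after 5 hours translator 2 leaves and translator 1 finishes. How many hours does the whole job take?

In the first 5 hours the combined rate is 41/288, so 205/288 of the job is done, leaving 83/288.
After translator 2 leaves the rate is 1/32 per hour; the remaining 83/288 takes 83/9 hours.
Total = 5 + 83/9 = 128/9 hours.

128/9 hours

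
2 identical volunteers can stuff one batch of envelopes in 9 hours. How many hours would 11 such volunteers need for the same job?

Total work is 2·9 = 18 volunteer-hours.
With 11 volunteers: 18/11 hours.

18/11 hours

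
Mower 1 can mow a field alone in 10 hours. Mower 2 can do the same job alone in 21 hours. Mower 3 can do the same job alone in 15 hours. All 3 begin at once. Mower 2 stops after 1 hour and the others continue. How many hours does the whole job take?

40/7 hours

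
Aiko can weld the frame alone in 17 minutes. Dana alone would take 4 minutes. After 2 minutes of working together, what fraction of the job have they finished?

Combined rate: 1/17 + 1/4 = (4 + 17)/68 = 21/68 per minute.
In 2 minutes they complete 2·21/68 = 21/34 of the job.

21/34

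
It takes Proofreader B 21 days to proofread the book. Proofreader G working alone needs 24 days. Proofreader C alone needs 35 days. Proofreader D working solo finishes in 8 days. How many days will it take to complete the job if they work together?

Combined rate: 1/21 + 1/24 + 1/35 + 1/8 = (40 + 35 + 24 + 105)/840 = 204/840 = 17/70 per day.
Time = 1 ÷ (17/70) = 70/17 days.

70/17 days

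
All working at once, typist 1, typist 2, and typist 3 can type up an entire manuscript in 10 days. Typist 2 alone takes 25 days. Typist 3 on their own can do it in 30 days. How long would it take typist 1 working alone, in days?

Combined rate is 1/10 per day.
Known contribution: 1/25 + 1/30 = (6 + 5)/150 = 11/150 per day.
So typist 1's rate is 1/10 − 11/150 = 2/75, meaning 75/2 days alone.

75/2 days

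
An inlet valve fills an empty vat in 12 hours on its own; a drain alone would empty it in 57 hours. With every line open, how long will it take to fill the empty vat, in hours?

76/5 hours

Net rate = 1/12 − 1/57 = (19 − 4)/228 = 15/228 = 5/76 per hour.
Filling time = 1 ÷ (5/76) = 76/5 hours.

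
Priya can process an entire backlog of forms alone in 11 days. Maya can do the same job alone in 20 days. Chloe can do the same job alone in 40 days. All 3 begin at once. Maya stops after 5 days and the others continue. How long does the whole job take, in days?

In the first 5 days the combined rate is 73/440, so 73/88 of the job is done, leaving 15/88.
After Maya leaves the rate is 51/440 per day; the remaining 15/88 takes 25/17 days.
Total = 5 + 25/17 = 110/17 days.

110/17 days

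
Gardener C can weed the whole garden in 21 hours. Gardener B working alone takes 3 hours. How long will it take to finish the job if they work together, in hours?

With two workers the combined time is the product over the sum: 21·3/(21+3) = 63/24 = 21/8 hours.

21/8 hours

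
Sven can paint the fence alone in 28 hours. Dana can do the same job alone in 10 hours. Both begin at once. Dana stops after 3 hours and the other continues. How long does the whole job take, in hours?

98/5 hours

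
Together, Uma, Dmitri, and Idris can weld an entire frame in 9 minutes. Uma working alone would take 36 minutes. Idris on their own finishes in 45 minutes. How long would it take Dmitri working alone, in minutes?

Combined rate is 1/9 per minute.
Known contribution: 1/36 + 1/45 = (5 + 4)/180 = 9/180 = 1/20 per minute.
So Dmitri's rate is 1/9 − 1/20 = 11/180, meaning 180/11 minutes alone.

180/11 minutes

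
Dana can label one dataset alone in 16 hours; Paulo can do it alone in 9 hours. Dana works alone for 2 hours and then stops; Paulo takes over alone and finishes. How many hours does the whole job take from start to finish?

79/8 hours

In 2 hours Dana does 2/16 = 1/8 of the job, leaving 7/8.
Paulo works at 1/9 per hour, so finishing takes 7/8 ÷ 1/9 = 63/8 hours.
Total time = 2 + 63/8 = 79/8 hours.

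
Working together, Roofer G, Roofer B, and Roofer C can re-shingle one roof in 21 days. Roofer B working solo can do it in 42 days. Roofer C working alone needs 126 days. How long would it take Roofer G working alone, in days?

Combined rate is 1/21 per day.
Known contribution: 1/42 + 1/126 = (3 + 1)/126 = 4/126 = 2/63 per day.
So Roofer G's rate is 1/21 − 2/63 = 1/63, meaning 63 days alone.

63 days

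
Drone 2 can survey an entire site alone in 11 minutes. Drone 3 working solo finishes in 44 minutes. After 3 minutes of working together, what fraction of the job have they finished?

15/44

Combined rate: 1/11 + 1/44 = (4 + 1)/44 = 5/44 per minute.
In 3 minutes they complete 3·5/44 = 15/44 of the job.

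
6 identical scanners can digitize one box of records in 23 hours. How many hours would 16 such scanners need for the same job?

69/8 hours

Total work is 6·23 = 138 scanner-hours.
With 16 scanners: 138/16 = 69/8 hours.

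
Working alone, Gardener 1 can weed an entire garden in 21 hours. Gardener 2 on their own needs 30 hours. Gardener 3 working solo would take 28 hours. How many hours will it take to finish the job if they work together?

Combined rate: 1/21 + 1/30 + 1/28 = (20 + 14 + 15)/420 = 49/420 = 7/60 per hour.
Time = 1 ÷ (7/60) = 60/7 hours.

60/7 hours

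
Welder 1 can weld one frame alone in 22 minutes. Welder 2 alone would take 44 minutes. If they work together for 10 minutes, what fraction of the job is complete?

15/22

Combined rate: 1/22 + 1/44 = (2 + 1)/44 = 3/44 per minute.
In 10 minutes they complete 10·3/44 = 15/22 of the job.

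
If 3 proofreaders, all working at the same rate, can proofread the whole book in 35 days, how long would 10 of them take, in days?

21/2 days

Total work is 3·35 = 105 proofreader-days.
With 10 proofreaders: 105/10 = 21/2 days.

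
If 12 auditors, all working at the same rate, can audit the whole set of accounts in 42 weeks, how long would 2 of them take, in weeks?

252 weeks

Total work is 12·42 = 504 auditor-weeks.
With 2 auditors: 504/2 = 252 weeks.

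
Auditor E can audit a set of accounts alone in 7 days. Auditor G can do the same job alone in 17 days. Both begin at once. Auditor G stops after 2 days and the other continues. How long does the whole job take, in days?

In the first 2 days the combined rate is 24/119, so 48/119 of the job is done, leaving 71/119.
After Auditor G leaves the rate is 1/7 per day; the remaining 71/119 takes 71/17 days.
Total = 2 + 71/17 = 105/17 days.

105/17 days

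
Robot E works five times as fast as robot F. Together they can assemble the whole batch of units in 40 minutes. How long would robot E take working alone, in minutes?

48 minutes

Let robot F's rate be r; then robot E's rate is 5r, so together (5 + 1)r = 6r = 1/40.
Thus r = 1/240 per minute.
Robot F alone: 240 minutes; robot E alone: 48 minutes.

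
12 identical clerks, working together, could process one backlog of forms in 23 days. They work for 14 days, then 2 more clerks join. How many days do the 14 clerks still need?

54/7 days

One clerk does 1/276 of the job per day.
After 14 days with 12 clerks, 14/23 is done (9/23 left).
With 14 clerks the rate is 14/276 = 7/138, so the rest takes 9/23 ÷ 7/138 = 54/7 days.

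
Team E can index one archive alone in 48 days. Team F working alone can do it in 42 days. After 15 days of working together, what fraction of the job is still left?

Combined rate: 1/48 + 1/42 = (7 + 8)/336 = 15/336 = 5/112 per day.
In 15 days they complete 15·5/112 = 75/112 of the job.
So 37/112 remains.

37/112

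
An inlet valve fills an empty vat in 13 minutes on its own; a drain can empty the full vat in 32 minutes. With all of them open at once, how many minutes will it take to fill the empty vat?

416/19 minutes

Net rate = 1/13 − 1/32 = (32 − 13)/416 = 19/416 per minute.
Filling time = 1 ÷ (19/416) = 416/19 minutes.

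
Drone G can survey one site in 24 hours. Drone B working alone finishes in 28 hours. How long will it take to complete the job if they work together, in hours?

168/13 hours

Combined rate: 1/24 + 1/28 = (7 + 6)/168 = 13/168 per hour.
Time = 1 ÷ (13/168) = 168/13 hours.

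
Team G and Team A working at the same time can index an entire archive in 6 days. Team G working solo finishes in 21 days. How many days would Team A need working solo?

Combined rate is 1/6 per day.
Known contribution: 1/21 per day.
So Team A's rate is 1/6 − 1/21 = 5/42, meaning 42/5 days alone.

42/5 days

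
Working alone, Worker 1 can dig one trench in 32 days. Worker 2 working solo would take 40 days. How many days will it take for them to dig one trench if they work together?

Combined rate: 1/32 + 1/40 = (5 + 4)/160 = 9/160 per day.
Time = 1 ÷ (9/160) = 160/9 days.

160/9 days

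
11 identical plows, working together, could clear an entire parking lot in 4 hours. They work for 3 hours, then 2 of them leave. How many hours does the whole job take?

One plow does 1/44 of the job per hour.
After 3 hours with 11 plows, 3/4 is done (1/4 left).
With 9 plows the rate is 9/44, so the rest takes 1/4 ÷ 9/44 = 11/9 hours.
Total = 3 + 11/9 = 38/9 hours.

38/9 hours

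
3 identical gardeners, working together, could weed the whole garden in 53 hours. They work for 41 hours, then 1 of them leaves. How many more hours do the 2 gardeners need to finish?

One gardener does 1/159 of the job per hour.
After 41 hours with 3 gardeners, 41/53 is done (12/53 left).
With 2 gardeners the rate is 2/159, so the rest takes 12/53 ÷ 2/159 = 18 hours.

18 hours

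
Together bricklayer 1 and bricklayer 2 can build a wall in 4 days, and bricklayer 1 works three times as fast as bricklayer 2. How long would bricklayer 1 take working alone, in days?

16/3 days

Let bricklayer 2's rate be r; then bricklayer 1's rate is 3r, so together (3 + 1)r = 4r = 1/4.
Thus r = 1/16 per day.
Bricklayer 2 alone: 16 days; bricklayer 1 alone: 16/3 days.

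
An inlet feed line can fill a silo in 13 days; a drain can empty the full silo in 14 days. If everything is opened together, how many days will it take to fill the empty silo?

182 days

Net rate = 1/13 − 1/14 = (14 − 13)/182 = 1/182 per day.
Filling time = 1 ÷ (1/182) = 182 days.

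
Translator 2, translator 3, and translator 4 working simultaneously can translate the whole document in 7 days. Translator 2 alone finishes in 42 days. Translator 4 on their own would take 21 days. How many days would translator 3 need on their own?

Combined rate is 1/7 per day.
Known contribution: 1/42 + 1/21 = (1 + 2)/42 = 3/42 = 1/14 per day.
So translator 3's rate is 1/7 − 1/14 = 1/14, meaning 14 days alone.

14 days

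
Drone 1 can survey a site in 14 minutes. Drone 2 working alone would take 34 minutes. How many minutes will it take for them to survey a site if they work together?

119/12 minutes

Combined rate: 1/14 + 1/34 = (17 + 7)/238 = 24/238 = 12/119 per minute.
Time = 1 ÷ (12/119) = 119/12 minutes.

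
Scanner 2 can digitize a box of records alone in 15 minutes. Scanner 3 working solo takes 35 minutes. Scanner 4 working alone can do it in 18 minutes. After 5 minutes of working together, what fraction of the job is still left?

31/126

Combined rate: 1/15 + 1/35 + 1/18 = (42 + 18 + 35)/630 = 95/630 = 19/126 per minute.
In 5 minutes they complete 5·19/126 = 95/126 of the job.
So 31/126 remains.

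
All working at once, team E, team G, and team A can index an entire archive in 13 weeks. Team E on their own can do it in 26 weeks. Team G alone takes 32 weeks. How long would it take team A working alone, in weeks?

Combined rate is 1/13 per week.
Known contribution: 1/26 + 1/32 = (16 + 13)/416 = 29/416 per week.
So team A's rate is 1/13 − 29/416 = 3/416, meaning 416/3 weeks alone.

416/3 weeks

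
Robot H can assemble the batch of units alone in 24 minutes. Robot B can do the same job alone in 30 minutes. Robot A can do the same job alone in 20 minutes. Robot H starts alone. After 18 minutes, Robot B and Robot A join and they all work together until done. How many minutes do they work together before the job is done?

2 minutes

In the first 18 minutes Robot H alone does 18/24 = 3/4 of the job, leaving 1/4.
Once everyone is working, combined rate: 1/24 + 1/30 + 1/20 = (5 + 4 + 6)/120 = 15/120 = 1/8 per minute.
Remaining 1/4 at 1/8 per minute takes 2 minutes.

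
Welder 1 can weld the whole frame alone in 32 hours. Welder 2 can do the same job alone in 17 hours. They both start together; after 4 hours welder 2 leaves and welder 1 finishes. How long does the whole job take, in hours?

In the first 4 hours the combined rate is 49/544, so 49/136 of the job is done, leaving 87/136.
After welder 2 leaves the rate is 1/32 per hour; the remaining 87/136 takes 348/17 hours.
Total = 4 + 348/17 = 416/17 hours.

416/17 hours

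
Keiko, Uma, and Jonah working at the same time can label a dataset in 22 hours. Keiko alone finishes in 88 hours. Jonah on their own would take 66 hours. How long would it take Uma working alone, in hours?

264/5 hours

Combined rate is 1/22 per hour.
Known contribution: 1/88 + 1/66 = (3 + 4)/264 = 7/264 per hour.
So Uma's rate is 1/22 − 7/264 = 5/264, meaning 264/5 hours alone.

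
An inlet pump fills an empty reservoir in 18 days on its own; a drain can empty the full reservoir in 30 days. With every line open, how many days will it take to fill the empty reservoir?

45 days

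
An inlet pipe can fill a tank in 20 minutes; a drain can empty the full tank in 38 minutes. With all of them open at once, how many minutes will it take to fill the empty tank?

380/9 minutes

Net rate = 1/20 − 1/38 = (19 − 10)/380 = 9/380 per minute.
Filling time = 1 ÷ (9/380) = 380/9 minutes.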